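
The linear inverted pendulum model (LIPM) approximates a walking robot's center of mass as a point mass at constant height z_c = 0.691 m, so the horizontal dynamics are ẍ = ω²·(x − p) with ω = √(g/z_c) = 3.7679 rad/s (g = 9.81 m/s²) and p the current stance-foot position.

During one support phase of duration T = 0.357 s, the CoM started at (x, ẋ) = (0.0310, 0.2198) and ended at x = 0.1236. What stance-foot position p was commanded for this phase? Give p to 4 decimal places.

ωT = 3.7679·0.357 = 1.345140; cosh(ωT) = 2.049614, sinh(ωT) = 1.789111
x(T) = p + (x₀−p)·cosh(ωT) + (ẋ₀/ω)·sinh(ωT) ⇒ p·(1 − cosh) = x(T) − x₀·cosh − (ẋ₀/ω)·sinh
numerator   = 0.1236 − (0.0310)·2.049614 − (0.2198/3.7679)·1.789111 = -0.044306
denominator = 1 − 2.049614 = -1.049614
p = -0.044306 / -1.049614 = 0.0422

p = 0.0422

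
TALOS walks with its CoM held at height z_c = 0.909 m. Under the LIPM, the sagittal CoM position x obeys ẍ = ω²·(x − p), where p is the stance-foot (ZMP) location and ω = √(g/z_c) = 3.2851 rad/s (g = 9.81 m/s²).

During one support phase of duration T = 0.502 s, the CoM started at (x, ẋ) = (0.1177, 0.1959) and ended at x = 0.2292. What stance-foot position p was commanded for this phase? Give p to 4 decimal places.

ωT = 3.2851·0.502 = 1.649120; cosh(ωT) = 2.697310, sinh(ωT) = 2.505091
x(T) = p + (x₀−p)·cosh(ωT) + (ẋ₀/ω)·sinh(ωT) ⇒ p·(1 − cosh) = x(T) − x₀·cosh − (ẋ₀/ω)·sinh
numerator   = 0.2292 − (0.1177)·2.697310 − (0.1959/3.2851)·2.505091 = -0.237659
denominator = 1 − 2.697310 = -1.697310
p = -0.237659 / -1.697310 = 0.1400

p = 0.1400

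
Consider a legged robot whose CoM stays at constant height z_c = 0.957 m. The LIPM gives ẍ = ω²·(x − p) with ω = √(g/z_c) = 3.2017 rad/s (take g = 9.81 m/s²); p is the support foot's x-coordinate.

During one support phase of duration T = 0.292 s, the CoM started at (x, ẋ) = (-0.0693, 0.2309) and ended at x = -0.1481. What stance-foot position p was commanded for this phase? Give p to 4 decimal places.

ωT = 3.2017·0.292 = 0.934896; cosh(ωT) = 1.469788, sinh(ωT) = 1.077162
x(T) = p + (x₀−p)·cosh(ωT) + (ẋ₀/ω)·sinh(ωT) ⇒ p·(1 − cosh) = x(T) − x₀·cosh − (ẋ₀/ω)·sinh
numerator   = -0.1481 − (-0.0693)·1.469788 − (0.2309/3.2017)·1.077162 = -0.123926
denominator = 1 − 1.469788 = -0.469788
p = -0.123926 / -0.469788 = 0.2638

p = 0.2638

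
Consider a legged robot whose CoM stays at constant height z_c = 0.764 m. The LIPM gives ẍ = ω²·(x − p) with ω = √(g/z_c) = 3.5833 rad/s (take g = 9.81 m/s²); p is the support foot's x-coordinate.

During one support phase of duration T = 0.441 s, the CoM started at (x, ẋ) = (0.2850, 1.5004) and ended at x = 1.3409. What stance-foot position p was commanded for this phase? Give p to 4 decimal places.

p = 0.2312

ωT = 3.5833·0.441 = 1.580235; cosh(ωT) = 2.531012, sinh(ωT) = 2.325086
x(T) = p + (x₀−p)·cosh(ωT) + (ẋ₀/ω)·sinh(ωT) ⇒ p·(1 − cosh) = x(T) − x₀·cosh − (ẋ₀/ω)·sinh
numerator   = 1.3409 − (0.2850)·2.531012 − (1.5004/3.5833)·2.325086 = -0.353999
denominator = 1 − 2.531012 = -1.531012
p = -0.353999 / -1.531012 = 0.2312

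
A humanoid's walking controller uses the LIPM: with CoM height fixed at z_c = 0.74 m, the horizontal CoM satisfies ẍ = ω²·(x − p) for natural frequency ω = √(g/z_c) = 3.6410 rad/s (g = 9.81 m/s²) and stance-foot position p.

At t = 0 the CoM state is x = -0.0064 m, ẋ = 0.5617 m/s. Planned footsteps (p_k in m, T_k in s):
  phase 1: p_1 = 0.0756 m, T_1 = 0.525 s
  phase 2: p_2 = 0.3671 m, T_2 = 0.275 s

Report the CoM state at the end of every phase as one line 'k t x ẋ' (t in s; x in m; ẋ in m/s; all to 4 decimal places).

phase 1: p=0.0756, T=0.525, ωT=1.911525, cosh=3.455625, sinh=3.307770; start (x,ẋ)=(-0.006400, 0.561700) → end (x,ẋ)=(0.302531, 0.953450)
phase 2: p=0.3671, T=0.275, ωT=1.001275, cosh=1.544580, sinh=1.177170; start (x,ẋ)=(0.302531, 0.953450) → end (x,ẋ)=(0.575628, 1.195933)

1 0.5250 0.3025 0.9535
2 0.8000 0.5756 1.1959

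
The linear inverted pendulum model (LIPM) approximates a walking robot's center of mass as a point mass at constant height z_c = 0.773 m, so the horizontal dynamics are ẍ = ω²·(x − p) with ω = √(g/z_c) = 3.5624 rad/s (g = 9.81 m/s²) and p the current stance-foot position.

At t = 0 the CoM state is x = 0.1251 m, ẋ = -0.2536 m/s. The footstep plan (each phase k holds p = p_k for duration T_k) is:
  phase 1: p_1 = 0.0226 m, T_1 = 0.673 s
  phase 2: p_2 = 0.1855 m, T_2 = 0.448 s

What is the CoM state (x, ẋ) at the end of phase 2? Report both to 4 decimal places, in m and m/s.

phase 1: p=0.0226, T=0.673, ωT=2.397495, cosh=5.543273, sinh=5.452327; start (x,ẋ)=(0.125100, -0.253600) → end (x,ẋ)=(0.202645, 0.585122)
phase 2: p=0.1855, T=0.448, ωT=1.595955, cosh=2.567877, sinh=2.365162; start (x,ẋ)=(0.202645, 0.585122) → end (x,ẋ)=(0.618003, 1.646981)

x = 0.6180, ẋ = 1.6470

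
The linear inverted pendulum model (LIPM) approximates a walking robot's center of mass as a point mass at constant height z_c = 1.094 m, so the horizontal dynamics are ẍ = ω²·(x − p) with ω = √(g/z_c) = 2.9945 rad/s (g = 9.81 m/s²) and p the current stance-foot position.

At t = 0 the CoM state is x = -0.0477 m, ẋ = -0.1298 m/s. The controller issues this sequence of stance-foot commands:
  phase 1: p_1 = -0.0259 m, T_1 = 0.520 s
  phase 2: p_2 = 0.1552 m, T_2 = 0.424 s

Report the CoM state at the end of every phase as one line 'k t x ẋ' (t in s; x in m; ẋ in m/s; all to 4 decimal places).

1 0.5200 -0.1782 -0.4696
2 0.9440 -0.7421 -2.5385

phase 1: p=-0.0259, T=0.520, ωT=1.557140, cosh=2.477984, sinh=2.267246; start (x,ẋ)=(-0.047700, -0.129800) → end (x,ẋ)=(-0.178196, -0.469648)
phase 2: p=0.1552, T=0.424, ωT=1.269668, cosh=1.920298, sinh=1.639373; start (x,ẋ)=(-0.178196, -0.469648) → end (x,ẋ)=(-0.742135, -2.538542)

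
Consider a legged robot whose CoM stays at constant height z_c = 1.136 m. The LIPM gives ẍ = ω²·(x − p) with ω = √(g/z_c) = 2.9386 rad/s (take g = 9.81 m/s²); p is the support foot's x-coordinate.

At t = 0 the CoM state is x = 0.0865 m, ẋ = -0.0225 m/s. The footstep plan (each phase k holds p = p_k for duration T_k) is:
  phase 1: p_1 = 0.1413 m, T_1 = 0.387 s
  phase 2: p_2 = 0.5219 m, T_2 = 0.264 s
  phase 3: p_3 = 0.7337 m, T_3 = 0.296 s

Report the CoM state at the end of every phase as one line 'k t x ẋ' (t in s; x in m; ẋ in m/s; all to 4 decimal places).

phase 1: p=0.1413, T=0.387, ωT=1.137238, cosh=1.719424, sinh=1.398721; start (x,ẋ)=(0.086500, -0.022500) → end (x,ẋ)=(0.036366, -0.263930)
phase 2: p=0.5219, T=0.264, ωT=0.775790, cosh=1.316324, sinh=0.855984; start (x,ẋ)=(0.036366, -0.263930) → end (x,ẋ)=(-0.194100, -1.568728)
phase 3: p=0.7337, T=0.296, ωT=0.869826, cosh=1.402760, sinh=0.983735; start (x,ẋ)=(-0.194100, -1.568728) → end (x,ẋ)=(-1.092933, -4.882637)

1 0.3870 0.0364 -0.2639
2 0.6510 -0.1941 -1.5687
3 0.9470 -1.0929 -4.8826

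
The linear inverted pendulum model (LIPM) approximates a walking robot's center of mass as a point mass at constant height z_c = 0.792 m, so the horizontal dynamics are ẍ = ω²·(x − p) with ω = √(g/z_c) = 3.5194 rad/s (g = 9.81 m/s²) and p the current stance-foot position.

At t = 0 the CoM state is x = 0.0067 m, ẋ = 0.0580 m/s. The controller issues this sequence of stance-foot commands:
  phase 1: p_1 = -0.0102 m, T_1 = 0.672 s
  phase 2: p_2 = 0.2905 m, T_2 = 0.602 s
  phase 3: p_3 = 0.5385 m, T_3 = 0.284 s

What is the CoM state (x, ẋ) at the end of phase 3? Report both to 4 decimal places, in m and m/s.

x = 0.7666, ẋ = 1.1707

phase 1: p=-0.0102, T=0.672, ωT=2.365037, cosh=5.369188, sinh=5.275242; start (x,ẋ)=(0.006700, 0.058000) → end (x,ẋ)=(0.167476, 0.625173)
phase 2: p=0.2905, T=0.602, ωT=2.118679, cosh=4.220164, sinh=4.099974; start (x,ẋ)=(0.167476, 0.625173) → end (x,ẋ)=(0.499621, 0.863160)
phase 3: p=0.5385, T=0.284, ωT=0.999510, cosh=1.542505, sinh=1.174445; start (x,ẋ)=(0.499621, 0.863160) → end (x,ẋ)=(0.766571, 1.170729)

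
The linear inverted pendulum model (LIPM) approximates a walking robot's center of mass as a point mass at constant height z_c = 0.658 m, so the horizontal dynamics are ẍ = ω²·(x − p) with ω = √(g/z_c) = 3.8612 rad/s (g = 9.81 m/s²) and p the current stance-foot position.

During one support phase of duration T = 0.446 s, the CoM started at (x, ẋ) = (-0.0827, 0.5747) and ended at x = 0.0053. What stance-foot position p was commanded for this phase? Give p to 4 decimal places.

ωT = 3.8612·0.446 = 1.722095; cosh(ωT) = 2.887466, sinh(ωT) = 2.708775
x(T) = p + (x₀−p)·cosh(ωT) + (ẋ₀/ω)·sinh(ωT) ⇒ p·(1 − cosh) = x(T) − x₀·cosh − (ẋ₀/ω)·sinh
numerator   = 0.0053 − (-0.0827)·2.887466 − (0.5747/3.8612)·2.708775 = -0.159080
denominator = 1 − 2.887466 = -1.887466
p = -0.159080 / -1.887466 = 0.0843

p = 0.0843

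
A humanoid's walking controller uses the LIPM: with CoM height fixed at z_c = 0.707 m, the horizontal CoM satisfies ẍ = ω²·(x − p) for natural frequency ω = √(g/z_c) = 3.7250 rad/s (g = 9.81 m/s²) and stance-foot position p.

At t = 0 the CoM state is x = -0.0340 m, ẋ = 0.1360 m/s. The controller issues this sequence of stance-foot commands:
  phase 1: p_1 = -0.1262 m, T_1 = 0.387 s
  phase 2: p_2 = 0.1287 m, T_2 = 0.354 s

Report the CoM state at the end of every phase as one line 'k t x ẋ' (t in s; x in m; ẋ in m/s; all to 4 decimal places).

phase 1: p=-0.1262, T=0.387, ωT=1.441575, cosh=2.231952, sinh=1.995397; start (x,ẋ)=(-0.034000, 0.136000) → end (x,ẋ)=(0.152438, 0.988855)
phase 2: p=0.1287, T=0.354, ωT=1.318650, cosh=2.002934, sinh=1.735437; start (x,ẋ)=(0.152438, 0.988855) → end (x,ẋ)=(0.636942, 2.134065)

1 0.3870 0.1524 0.9889
2 0.7410 0.6369 2.1341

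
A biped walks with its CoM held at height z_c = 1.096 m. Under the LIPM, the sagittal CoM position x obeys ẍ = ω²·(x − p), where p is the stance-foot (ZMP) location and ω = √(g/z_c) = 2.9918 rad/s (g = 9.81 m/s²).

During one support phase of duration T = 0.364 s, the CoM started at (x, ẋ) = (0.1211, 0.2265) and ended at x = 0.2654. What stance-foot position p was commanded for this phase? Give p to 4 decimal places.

ωT = 2.9918·0.364 = 1.089015; cosh(ωT) = 1.653947, sinh(ωT) = 1.317399
x(T) = p + (x₀−p)·cosh(ωT) + (ẋ₀/ω)·sinh(ωT) ⇒ p·(1 − cosh) = x(T) − x₀·cosh − (ẋ₀/ω)·sinh
numerator   = 0.2654 − (0.1211)·1.653947 − (0.2265/2.9918)·1.317399 = -0.034629
denominator = 1 − 1.653947 = -0.653947
p = -0.034629 / -0.653947 = 0.0530

p = 0.0530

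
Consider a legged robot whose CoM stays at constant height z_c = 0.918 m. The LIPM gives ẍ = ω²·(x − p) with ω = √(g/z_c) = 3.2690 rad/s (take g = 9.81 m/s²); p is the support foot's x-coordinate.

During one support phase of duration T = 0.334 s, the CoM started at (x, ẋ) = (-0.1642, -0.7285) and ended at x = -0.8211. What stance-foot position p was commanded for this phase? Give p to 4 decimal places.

p = 0.3866

ωT = 3.2690·0.334 = 1.091846; cosh(ωT) = 1.657683, sinh(ωT) = 1.322087
x(T) = p + (x₀−p)·cosh(ωT) + (ẋ₀/ω)·sinh(ωT) ⇒ p·(1 − cosh) = x(T) − x₀·cosh − (ẋ₀/ω)·sinh
numerator   = -0.8211 − (-0.1642)·1.657683 − (-0.7285/3.2690)·1.322087 = -0.254280
denominator = 1 − 1.657683 = -0.657683
p = -0.254280 / -0.657683 = 0.3866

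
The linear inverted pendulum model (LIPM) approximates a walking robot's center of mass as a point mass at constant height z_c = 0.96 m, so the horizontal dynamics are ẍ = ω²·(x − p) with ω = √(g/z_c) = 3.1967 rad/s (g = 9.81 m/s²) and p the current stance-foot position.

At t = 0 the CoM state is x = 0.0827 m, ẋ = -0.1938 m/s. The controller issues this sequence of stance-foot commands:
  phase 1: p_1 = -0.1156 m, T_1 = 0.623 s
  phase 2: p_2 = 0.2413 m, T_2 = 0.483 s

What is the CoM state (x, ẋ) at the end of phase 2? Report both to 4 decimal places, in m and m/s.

x = 1.7333, ẋ = 4.9890

phase 1: p=-0.1156, T=0.623, ωT=1.991544, cosh=3.731661, sinh=3.595177; start (x,ẋ)=(0.082700, -0.193800) → end (x,ẋ)=(0.406431, 1.555807)
phase 2: p=0.2413, T=0.483, ωT=1.544006, cosh=2.448419, sinh=2.234895; start (x,ẋ)=(0.406431, 1.555807) → end (x,ẋ)=(1.733314, 4.989010)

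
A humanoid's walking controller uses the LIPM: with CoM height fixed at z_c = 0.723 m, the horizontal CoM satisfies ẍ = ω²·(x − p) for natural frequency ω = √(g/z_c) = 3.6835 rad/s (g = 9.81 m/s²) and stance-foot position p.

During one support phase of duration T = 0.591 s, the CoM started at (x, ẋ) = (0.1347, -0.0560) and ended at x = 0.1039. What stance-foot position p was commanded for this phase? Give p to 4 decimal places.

ωT = 3.6835·0.591 = 2.176948; cosh(ωT) = 4.466370, sinh(ωT) = 4.352983
x(T) = p + (x₀−p)·cosh(ωT) + (ẋ₀/ω)·sinh(ωT) ⇒ p·(1 − cosh) = x(T) − x₀·cosh − (ẋ₀/ω)·sinh
numerator   = 0.1039 − (0.1347)·4.466370 − (-0.0560/3.6835)·4.352983 = -0.431542
denominator = 1 − 4.466370 = -3.466370
p = -0.431542 / -3.466370 = 0.1245

p = 0.1245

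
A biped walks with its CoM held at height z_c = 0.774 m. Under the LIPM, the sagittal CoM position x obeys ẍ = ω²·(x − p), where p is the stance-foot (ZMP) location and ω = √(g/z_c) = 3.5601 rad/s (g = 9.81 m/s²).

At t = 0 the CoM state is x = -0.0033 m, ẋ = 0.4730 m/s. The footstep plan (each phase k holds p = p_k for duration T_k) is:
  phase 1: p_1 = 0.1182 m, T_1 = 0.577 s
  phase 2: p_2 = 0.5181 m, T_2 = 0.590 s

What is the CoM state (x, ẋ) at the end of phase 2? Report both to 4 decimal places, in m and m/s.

phase 1: p=0.1182, T=0.577, ωT=2.054178, cosh=3.964310, sinh=3.836111; start (x,ẋ)=(-0.003300, 0.473000) → end (x,ẋ)=(0.146208, 0.215800)
phase 2: p=0.5181, T=0.590, ωT=2.100459, cosh=4.146160, sinh=4.023759; start (x,ẋ)=(0.146208, 0.215800) → end (x,ẋ)=(-0.779919, -4.432610)

x = -0.7799, ẋ = -4.4326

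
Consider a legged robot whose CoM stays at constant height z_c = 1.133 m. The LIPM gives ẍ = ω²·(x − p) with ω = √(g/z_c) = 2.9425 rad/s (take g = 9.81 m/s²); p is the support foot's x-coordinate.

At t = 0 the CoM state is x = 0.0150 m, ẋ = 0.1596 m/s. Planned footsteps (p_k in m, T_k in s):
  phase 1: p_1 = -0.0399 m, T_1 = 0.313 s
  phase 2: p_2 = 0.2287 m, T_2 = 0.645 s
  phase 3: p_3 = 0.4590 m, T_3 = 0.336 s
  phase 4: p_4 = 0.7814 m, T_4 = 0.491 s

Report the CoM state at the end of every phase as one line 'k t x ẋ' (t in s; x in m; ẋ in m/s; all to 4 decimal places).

1 0.3130 0.0973 0.4029
2 0.9580 0.2271 0.1135
3 1.2940 0.1488 -0.6165
4 1.7850 -1.0540 -5.1072

phase 1: p=-0.0399, T=0.313, ωT=0.921002, cosh=1.454963, sinh=1.056844; start (x,ẋ)=(0.015000, 0.159600) → end (x,ẋ)=(0.097300, 0.402938)
phase 2: p=0.2287, T=0.645, ωT=1.897912, cosh=3.410917, sinh=3.261036; start (x,ẋ)=(0.097300, 0.402938) → end (x,ẋ)=(0.227064, 0.113530)
phase 3: p=0.4590, T=0.336, ωT=0.988680, cosh=1.529876, sinh=1.157808; start (x,ẋ)=(0.227064, 0.113530) → end (x,ẋ)=(0.148838, -0.616485)
phase 4: p=0.7814, T=0.491, ωT=1.444767, cosh=2.238333, sinh=2.002533; start (x,ẋ)=(0.148838, -0.616485) → end (x,ẋ)=(-1.054037, -5.107240)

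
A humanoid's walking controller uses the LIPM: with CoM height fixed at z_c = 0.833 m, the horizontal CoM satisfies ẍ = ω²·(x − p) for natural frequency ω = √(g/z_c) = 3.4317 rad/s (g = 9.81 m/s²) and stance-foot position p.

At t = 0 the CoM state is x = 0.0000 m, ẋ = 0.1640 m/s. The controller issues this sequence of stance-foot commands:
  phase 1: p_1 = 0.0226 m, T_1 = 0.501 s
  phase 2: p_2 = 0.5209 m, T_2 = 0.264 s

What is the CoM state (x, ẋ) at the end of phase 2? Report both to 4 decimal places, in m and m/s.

x = -0.0249, ẋ = -1.1645

phase 1: p=0.0226, T=0.501, ωT=1.719282, cosh=2.879857, sinh=2.700662; start (x,ẋ)=(0.000000, 0.164000) → end (x,ẋ)=(0.086579, 0.262843)
phase 2: p=0.5209, T=0.264, ωT=0.905969, cosh=1.439239, sinh=1.035089; start (x,ẋ)=(0.086579, 0.262843) → end (x,ẋ)=(-0.024911, -1.164464)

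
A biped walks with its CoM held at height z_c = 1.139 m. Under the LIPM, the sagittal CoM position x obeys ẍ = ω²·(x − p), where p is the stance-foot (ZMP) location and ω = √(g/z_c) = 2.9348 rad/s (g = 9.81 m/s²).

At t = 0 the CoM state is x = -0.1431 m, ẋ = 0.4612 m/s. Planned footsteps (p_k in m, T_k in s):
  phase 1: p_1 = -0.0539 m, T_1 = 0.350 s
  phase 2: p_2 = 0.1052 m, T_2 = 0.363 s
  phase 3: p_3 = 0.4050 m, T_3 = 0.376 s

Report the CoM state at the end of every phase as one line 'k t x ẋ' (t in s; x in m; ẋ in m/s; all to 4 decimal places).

1 0.3500 -0.0031 0.4079
2 0.7130 0.1071 0.2557
3 1.0890 0.0235 -0.7448

phase 1: p=-0.0539, T=0.350, ωT=1.027180, cosh=1.575597, sinh=1.217581; start (x,ẋ)=(-0.143100, 0.461200) → end (x,ẋ)=(-0.003102, 0.407922)
phase 2: p=0.1052, T=0.363, ωT=1.065332, cosh=1.623208, sinh=1.278595; start (x,ẋ)=(-0.003102, 0.407922) → end (x,ẋ)=(0.107121, 0.255748)
phase 3: p=0.4050, T=0.376, ωT=1.103485, cosh=1.673183, sinh=1.341470; start (x,ẋ)=(0.107121, 0.255748) → end (x,ẋ)=(0.023494, -0.744820)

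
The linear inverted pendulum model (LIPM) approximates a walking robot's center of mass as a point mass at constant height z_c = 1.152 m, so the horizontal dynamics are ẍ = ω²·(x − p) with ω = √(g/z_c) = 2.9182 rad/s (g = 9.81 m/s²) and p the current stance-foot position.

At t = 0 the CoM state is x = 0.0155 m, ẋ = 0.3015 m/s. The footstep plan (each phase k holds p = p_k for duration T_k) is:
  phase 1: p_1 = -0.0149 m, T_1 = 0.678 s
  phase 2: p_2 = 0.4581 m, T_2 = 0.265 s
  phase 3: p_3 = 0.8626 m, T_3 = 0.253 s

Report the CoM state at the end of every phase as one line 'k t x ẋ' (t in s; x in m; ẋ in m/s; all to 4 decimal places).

1 0.6780 0.4636 1.4258
2 0.9430 0.8819 1.8874
3 1.1960 1.4096 2.4712

phase 1: p=-0.0149, T=0.678, ωT=1.978540, cosh=3.685222, sinh=3.546951; start (x,ẋ)=(0.015500, 0.301500) → end (x,ẋ)=(0.463592, 1.425756)
phase 2: p=0.4581, T=0.265, ωT=0.773323, cosh=1.314216, sinh=0.852739; start (x,ẋ)=(0.463592, 1.425756) → end (x,ẋ)=(0.881943, 1.887417)
phase 3: p=0.8626, T=0.253, ωT=0.738305, cosh=1.285154, sinh=0.807231; start (x,ẋ)=(0.881943, 1.887417) → end (x,ẋ)=(1.409555, 2.471188)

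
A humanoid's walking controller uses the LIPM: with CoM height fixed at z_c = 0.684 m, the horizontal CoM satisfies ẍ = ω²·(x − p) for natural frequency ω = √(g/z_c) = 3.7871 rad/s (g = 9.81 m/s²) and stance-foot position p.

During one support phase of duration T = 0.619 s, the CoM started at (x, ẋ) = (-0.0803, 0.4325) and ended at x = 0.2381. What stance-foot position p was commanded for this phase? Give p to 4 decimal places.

ωT = 3.7871·0.619 = 2.344215; cosh(ωT) = 5.260504, sinh(ωT) = 5.164581
x(T) = p + (x₀−p)·cosh(ωT) + (ẋ₀/ω)·sinh(ωT) ⇒ p·(1 − cosh) = x(T) − x₀·cosh − (ẋ₀/ω)·sinh
numerator   = 0.2381 − (-0.0803)·5.260504 − (0.4325/3.7871)·5.164581 = 0.070705
denominator = 1 − 5.260504 = -4.260504
p = 0.070705 / -4.260504 = -0.0166

p = -0.0166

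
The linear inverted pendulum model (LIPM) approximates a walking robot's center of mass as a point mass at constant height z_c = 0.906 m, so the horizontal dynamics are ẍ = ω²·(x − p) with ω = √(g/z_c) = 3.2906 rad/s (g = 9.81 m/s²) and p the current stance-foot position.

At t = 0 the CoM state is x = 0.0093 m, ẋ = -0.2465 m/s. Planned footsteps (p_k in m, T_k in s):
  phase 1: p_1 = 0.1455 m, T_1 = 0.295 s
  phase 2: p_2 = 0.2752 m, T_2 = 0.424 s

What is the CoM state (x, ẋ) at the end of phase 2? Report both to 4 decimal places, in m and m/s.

x = -1.1301, ẋ = -4.4995

phase 1: p=0.1455, T=0.295, ωT=0.970727, cosh=1.509335, sinh=1.130528; start (x,ẋ)=(0.009300, -0.246500) → end (x,ẋ)=(-0.144760, -0.878731)
phase 2: p=0.2752, T=0.424, ωT=1.395214, cosh=2.141810, sinh=1.894030; start (x,ẋ)=(-0.144760, -0.878731) → end (x,ẋ)=(-1.130061, -4.499471)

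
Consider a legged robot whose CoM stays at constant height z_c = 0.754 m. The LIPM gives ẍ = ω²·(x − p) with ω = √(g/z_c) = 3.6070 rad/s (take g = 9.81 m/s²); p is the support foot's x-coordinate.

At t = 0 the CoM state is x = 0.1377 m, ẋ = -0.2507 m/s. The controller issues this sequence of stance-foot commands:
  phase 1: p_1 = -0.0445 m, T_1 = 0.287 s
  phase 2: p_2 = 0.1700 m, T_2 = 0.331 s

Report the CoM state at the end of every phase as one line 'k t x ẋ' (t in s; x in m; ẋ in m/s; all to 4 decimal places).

1 0.2870 0.1589 0.4111
2 0.6180 0.3207 0.6803

phase 1: p=-0.0445, T=0.287, ωT=1.035209, cosh=1.585423, sinh=1.230271; start (x,ẋ)=(0.137700, -0.250700) → end (x,ẋ)=(0.158856, 0.411063)
phase 2: p=0.1700, T=0.331, ωT=1.193917, cosh=1.801507, sinh=1.498475; start (x,ẋ)=(0.158856, 0.411063) → end (x,ẋ)=(0.320693, 0.680298)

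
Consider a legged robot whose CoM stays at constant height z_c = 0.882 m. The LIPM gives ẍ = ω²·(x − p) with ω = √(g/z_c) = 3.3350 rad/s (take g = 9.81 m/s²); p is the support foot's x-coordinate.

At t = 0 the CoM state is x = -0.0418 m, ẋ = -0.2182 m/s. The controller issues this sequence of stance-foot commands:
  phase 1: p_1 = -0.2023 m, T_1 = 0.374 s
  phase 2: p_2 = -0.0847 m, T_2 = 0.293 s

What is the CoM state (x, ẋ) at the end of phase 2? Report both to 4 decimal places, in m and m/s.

phase 1: p=-0.2023, T=0.374, ωT=1.247290, cosh=1.884090, sinh=1.596807; start (x,ẋ)=(-0.041800, -0.218200) → end (x,ẋ)=(-0.004378, 0.443611)
phase 2: p=-0.0847, T=0.293, ωT=0.977155, cosh=1.516634, sinh=1.140253; start (x,ẋ)=(-0.004378, 0.443611) → end (x,ẋ)=(0.188791, 0.978237)

x = 0.1888, ẋ = 0.9782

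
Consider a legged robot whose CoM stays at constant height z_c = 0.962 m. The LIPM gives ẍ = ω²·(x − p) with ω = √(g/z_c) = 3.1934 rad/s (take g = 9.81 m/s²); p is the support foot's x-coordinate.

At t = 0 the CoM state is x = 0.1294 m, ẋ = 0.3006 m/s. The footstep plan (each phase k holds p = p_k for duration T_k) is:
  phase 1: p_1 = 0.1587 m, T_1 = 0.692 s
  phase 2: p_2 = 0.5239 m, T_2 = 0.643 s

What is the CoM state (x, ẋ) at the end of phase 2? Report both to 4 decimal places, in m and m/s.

phase 1: p=0.1587, T=0.692, ωT=2.209833, cosh=4.611956, sinh=4.502237; start (x,ẋ)=(0.129400, 0.300600) → end (x,ẋ)=(0.447373, 0.965095)
phase 2: p=0.5239, T=0.643, ωT=2.053356, cosh=3.961160, sinh=3.832856; start (x,ẋ)=(0.447373, 0.965095) → end (x,ẋ)=(1.379111, 2.886212)

x = 1.3791, ẋ = 2.8862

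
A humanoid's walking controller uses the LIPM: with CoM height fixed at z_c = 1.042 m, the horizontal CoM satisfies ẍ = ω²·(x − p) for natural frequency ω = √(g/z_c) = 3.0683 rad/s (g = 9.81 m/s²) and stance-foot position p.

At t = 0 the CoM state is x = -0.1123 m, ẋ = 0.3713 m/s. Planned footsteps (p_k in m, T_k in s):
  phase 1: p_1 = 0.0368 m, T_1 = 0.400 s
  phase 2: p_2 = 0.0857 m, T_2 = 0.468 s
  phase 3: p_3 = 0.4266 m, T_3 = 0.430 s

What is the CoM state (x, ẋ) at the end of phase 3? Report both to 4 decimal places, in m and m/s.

phase 1: p=0.0368, T=0.400, ωT=1.227320, cosh=1.852575, sinh=1.559498; start (x,ẋ)=(-0.112300, 0.371300) → end (x,ẋ)=(-0.050702, -0.025584)
phase 2: p=0.0857, T=0.468, ωT=1.435964, cosh=2.220791, sinh=1.982906; start (x,ẋ)=(-0.050702, -0.025584) → end (x,ẋ)=(-0.233753, -0.886703)
phase 3: p=0.4266, T=0.430, ωT=1.319369, cosh=2.004182, sinh=1.736878; start (x,ẋ)=(-0.233753, -0.886703) → end (x,ẋ)=(-1.398805, -5.296308)

x = -1.3988, ẋ = -5.2963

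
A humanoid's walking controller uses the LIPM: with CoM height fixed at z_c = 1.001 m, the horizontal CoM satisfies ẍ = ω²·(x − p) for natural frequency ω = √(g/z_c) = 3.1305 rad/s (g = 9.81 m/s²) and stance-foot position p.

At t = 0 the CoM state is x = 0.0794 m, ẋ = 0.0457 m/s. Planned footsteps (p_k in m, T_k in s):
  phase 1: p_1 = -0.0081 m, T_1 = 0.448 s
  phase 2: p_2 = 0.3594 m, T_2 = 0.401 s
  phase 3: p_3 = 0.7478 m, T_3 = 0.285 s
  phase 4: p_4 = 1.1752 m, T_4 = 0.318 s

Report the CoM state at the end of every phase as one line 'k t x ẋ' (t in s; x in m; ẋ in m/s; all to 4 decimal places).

1 0.4480 0.2084 0.6216
2 0.8490 0.3930 0.4171
3 1.1340 0.3775 -0.5333
4 1.4520 -0.2506 -3.7376

phase 1: p=-0.0081, T=0.448, ωT=1.402464, cosh=2.155597, sinh=1.909607; start (x,ẋ)=(0.079400, 0.045700) → end (x,ẋ)=(0.208392, 0.621588)
phase 2: p=0.3594, T=0.401, ωT=1.255331, cosh=1.896990, sinh=1.612008; start (x,ẋ)=(0.208392, 0.621588) → end (x,ẋ)=(0.393017, 0.417099)
phase 3: p=0.7478, T=0.285, ωT=0.892192, cosh=1.425115, sinh=1.015359; start (x,ẋ)=(0.393017, 0.417099) → end (x,ẋ)=(0.377477, -0.533291)
phase 4: p=1.1752, T=0.318, ωT=0.995499, cosh=1.537807, sinh=1.168268; start (x,ẋ)=(0.377477, -0.533291) → end (x,ẋ)=(-0.250562, -3.737580)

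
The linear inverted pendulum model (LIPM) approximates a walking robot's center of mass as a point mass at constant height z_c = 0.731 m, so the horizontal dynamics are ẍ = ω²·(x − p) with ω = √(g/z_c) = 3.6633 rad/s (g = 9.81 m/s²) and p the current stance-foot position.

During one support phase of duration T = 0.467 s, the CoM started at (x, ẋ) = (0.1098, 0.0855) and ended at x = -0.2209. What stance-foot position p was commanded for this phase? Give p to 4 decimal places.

ωT = 3.6633·0.467 = 1.710761; cosh(ωT) = 2.856950, sinh(ωT) = 2.676221
x(T) = p + (x₀−p)·cosh(ωT) + (ẋ₀/ω)·sinh(ωT) ⇒ p·(1 − cosh) = x(T) − x₀·cosh − (ẋ₀/ω)·sinh
numerator   = -0.2209 − (0.1098)·2.856950 − (0.0855/3.6633)·2.676221 = -0.597055
denominator = 1 − 2.856950 = -1.856950
p = -0.597055 / -1.856950 = 0.3215

p = 0.3215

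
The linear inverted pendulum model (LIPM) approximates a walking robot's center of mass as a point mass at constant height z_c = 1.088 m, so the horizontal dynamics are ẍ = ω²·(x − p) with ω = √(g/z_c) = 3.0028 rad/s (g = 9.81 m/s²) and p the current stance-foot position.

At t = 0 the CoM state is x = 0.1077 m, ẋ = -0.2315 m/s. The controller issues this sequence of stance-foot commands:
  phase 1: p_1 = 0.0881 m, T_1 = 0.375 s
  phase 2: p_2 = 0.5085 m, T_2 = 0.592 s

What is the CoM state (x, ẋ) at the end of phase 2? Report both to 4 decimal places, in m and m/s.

phase 1: p=0.0881, T=0.375, ωT=1.126050, cosh=1.703882, sinh=1.379571; start (x,ẋ)=(0.107700, -0.231500) → end (x,ẋ)=(0.015139, -0.313254)
phase 2: p=0.5085, T=0.592, ωT=1.777658, cosh=3.042508, sinh=2.873474; start (x,ẋ)=(0.015139, -0.313254) → end (x,ẋ)=(-1.292319, -5.210033)

x = -1.2923, ẋ = -5.2100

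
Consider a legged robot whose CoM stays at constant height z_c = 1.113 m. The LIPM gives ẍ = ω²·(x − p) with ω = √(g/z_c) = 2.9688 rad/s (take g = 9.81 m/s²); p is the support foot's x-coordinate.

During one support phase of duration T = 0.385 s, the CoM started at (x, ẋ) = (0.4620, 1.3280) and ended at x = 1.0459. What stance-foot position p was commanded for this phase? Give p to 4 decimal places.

p = 0.5255

ωT = 2.9688·0.385 = 1.142988; cosh(ωT) = 1.727495, sinh(ωT) = 1.408630
x(T) = p + (x₀−p)·cosh(ωT) + (ẋ₀/ω)·sinh(ωT) ⇒ p·(1 − cosh) = x(T) − x₀·cosh − (ẋ₀/ω)·sinh
numerator   = 1.0459 − (0.4620)·1.727495 − (1.3280/2.9688)·1.408630 = -0.382309
denominator = 1 − 1.727495 = -0.727495
p = -0.382309 / -0.727495 = 0.5255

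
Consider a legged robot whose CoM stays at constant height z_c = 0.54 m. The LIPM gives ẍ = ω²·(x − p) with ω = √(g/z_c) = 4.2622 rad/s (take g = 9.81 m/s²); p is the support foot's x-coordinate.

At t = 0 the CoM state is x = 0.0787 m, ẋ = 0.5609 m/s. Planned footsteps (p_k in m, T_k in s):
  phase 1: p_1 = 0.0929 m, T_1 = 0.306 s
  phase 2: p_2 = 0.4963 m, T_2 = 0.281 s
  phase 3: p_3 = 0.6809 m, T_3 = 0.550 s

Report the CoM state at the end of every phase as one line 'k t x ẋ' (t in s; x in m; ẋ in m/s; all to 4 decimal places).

1 0.3060 0.2894 1.0062
2 0.5870 0.4778 0.4911
3 1.1370 0.2075 -1.8874

phase 1: p=0.0929, T=0.306, ωT=1.304233, cosh=1.978122, sinh=1.706741; start (x,ẋ)=(0.078700, 0.560900) → end (x,ẋ)=(0.289416, 1.006231)
phase 2: p=0.4963, T=0.281, ωT=1.197678, cosh=1.807156, sinh=1.505261; start (x,ẋ)=(0.289416, 1.006231) → end (x,ẋ)=(0.477794, 0.491102)
phase 3: p=0.6809, T=0.550, ωT=2.344210, cosh=5.260478, sinh=5.164555; start (x,ẋ)=(0.477794, 0.491102) → end (x,ẋ)=(0.207537, -1.887422)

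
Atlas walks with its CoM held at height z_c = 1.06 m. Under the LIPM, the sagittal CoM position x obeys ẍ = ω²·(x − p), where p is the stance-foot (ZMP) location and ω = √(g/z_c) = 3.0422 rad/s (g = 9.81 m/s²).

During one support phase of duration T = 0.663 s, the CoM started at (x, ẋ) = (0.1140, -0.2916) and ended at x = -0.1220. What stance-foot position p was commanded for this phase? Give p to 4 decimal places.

p = 0.0723

ωT = 3.0422·0.663 = 2.016979; cosh(ωT) = 3.824320, sinh(ωT) = 3.691263
x(T) = p + (x₀−p)·cosh(ωT) + (ẋ₀/ω)·sinh(ωT) ⇒ p·(1 − cosh) = x(T) − x₀·cosh − (ẋ₀/ω)·sinh
numerator   = -0.1220 − (0.1140)·3.824320 − (-0.2916/3.0422)·3.691263 = -0.204159
denominator = 1 − 3.824320 = -2.824320
p = -0.204159 / -2.824320 = 0.0723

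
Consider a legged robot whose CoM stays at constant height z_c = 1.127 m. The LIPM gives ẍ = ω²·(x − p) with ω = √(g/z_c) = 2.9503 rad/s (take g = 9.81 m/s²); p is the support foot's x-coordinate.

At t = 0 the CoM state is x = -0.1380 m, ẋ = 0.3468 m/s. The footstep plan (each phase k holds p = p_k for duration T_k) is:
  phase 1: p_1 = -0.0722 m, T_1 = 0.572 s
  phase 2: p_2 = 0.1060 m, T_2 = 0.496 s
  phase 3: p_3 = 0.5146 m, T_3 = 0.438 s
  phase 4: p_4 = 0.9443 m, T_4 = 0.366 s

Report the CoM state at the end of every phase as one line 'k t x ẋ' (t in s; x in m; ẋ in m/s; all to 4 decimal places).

phase 1: p=-0.0722, T=0.572, ωT=1.687572, cosh=2.795652, sinh=2.610684; start (x,ẋ)=(-0.138000, 0.346800) → end (x,ẋ)=(0.050725, 0.462721)
phase 2: p=0.1060, T=0.496, ωT=1.463349, cosh=2.275932, sinh=2.044472; start (x,ẋ)=(0.050725, 0.462721) → end (x,ẋ)=(0.300850, 0.719713)
phase 3: p=0.5146, T=0.438, ωT=1.292231, cosh=1.957780, sinh=1.683122; start (x,ẋ)=(0.300850, 0.719713) → end (x,ẋ)=(0.506716, 0.347619)
phase 4: p=0.9443, T=0.366, ωT=1.079810, cosh=1.641890, sinh=1.302230; start (x,ẋ)=(0.506716, 0.347619) → end (x,ẋ)=(0.379270, -1.110433)

1 0.5720 0.0507 0.4627
2 1.0680 0.3009 0.7197
3 1.5060 0.5067 0.3476
4 1.8720 0.3793 -1.1104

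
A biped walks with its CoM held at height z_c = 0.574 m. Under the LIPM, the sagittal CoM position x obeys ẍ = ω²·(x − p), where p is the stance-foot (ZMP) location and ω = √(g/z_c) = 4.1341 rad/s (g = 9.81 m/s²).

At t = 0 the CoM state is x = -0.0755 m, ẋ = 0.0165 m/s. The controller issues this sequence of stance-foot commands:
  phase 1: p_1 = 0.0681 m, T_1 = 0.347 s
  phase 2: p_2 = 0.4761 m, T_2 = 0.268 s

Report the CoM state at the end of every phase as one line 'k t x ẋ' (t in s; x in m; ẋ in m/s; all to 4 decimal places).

1 0.3470 -0.2425 -1.1387
2 0.6150 -1.1021 -5.9194

phase 1: p=0.0681, T=0.347, ωT=1.434533, cosh=2.217955, sinh=1.979728; start (x,ẋ)=(-0.075500, 0.016500) → end (x,ẋ)=(-0.242497, -1.138683)
phase 2: p=0.4761, T=0.268, ωT=1.107939, cosh=1.679175, sinh=1.348936; start (x,ẋ)=(-0.242497, -1.138683) → end (x,ẋ)=(-1.102096, -5.919400)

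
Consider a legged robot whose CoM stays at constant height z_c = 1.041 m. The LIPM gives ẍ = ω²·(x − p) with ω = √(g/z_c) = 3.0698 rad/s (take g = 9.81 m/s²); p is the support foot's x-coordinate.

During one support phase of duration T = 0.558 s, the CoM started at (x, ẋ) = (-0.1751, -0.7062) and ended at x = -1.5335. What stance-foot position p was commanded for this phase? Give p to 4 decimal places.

ωT = 3.0698·0.558 = 1.712948; cosh(ωT) = 2.862810, sinh(ωT) = 2.682477
x(T) = p + (x₀−p)·cosh(ωT) + (ẋ₀/ω)·sinh(ωT) ⇒ p·(1 − cosh) = x(T) − x₀·cosh − (ẋ₀/ω)·sinh
numerator   = -1.5335 − (-0.1751)·2.862810 − (-0.7062/3.0698)·2.682477 = -0.415125
denominator = 1 − 2.862810 = -1.862810
p = -0.415125 / -1.862810 = 0.2228

p = 0.2228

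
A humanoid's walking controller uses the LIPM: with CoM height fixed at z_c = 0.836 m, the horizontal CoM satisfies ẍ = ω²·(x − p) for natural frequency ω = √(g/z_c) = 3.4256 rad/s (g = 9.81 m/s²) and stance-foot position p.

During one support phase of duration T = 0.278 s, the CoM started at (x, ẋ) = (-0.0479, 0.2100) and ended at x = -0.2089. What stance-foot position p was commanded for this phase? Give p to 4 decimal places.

ωT = 3.4256·0.278 = 0.952317; cosh(ωT) = 1.488777, sinh(ωT) = 1.102931
x(T) = p + (x₀−p)·cosh(ωT) + (ẋ₀/ω)·sinh(ωT) ⇒ p·(1 − cosh) = x(T) − x₀·cosh − (ẋ₀/ω)·sinh
numerator   = -0.2089 − (-0.0479)·1.488777 − (0.2100/3.4256)·1.102931 = -0.205201
denominator = 1 − 1.488777 = -0.488777
p = -0.205201 / -0.488777 = 0.4198

p = 0.4198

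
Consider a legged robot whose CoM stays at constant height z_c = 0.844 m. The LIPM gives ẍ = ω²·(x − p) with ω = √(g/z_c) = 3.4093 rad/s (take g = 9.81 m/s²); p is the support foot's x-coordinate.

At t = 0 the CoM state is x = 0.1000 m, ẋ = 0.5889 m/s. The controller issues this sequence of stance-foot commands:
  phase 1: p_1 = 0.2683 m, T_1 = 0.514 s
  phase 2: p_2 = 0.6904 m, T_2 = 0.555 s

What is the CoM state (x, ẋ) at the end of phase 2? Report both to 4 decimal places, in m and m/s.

x = -0.6611, ẋ = -4.3603

phase 1: p=0.2683, T=0.514, ωT=1.752380, cosh=2.970838, sinh=2.797478; start (x,ẋ)=(0.100000, 0.588900) → end (x,ẋ)=(0.251526, 0.144376)
phase 2: p=0.6904, T=0.555, ωT=1.892162, cosh=3.392219, sinh=3.241473; start (x,ẋ)=(0.251526, 0.144376) → end (x,ẋ)=(-0.661089, -4.360314)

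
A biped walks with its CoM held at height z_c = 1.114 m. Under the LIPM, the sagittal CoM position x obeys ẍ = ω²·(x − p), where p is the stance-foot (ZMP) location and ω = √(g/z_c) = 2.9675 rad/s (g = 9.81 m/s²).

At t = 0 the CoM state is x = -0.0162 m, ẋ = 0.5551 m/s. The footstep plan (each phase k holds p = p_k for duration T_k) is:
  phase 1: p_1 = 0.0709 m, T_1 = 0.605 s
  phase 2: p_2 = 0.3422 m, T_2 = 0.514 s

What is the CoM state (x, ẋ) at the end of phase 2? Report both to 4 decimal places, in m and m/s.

x = 1.0676, ẋ = 2.3570

phase 1: p=0.0709, T=0.605, ωT=1.795337, cosh=3.093789, sinh=2.927718; start (x,ẋ)=(-0.016200, 0.555100) → end (x,ẋ)=(0.349089, 0.960637)
phase 2: p=0.3422, T=0.514, ωT=1.525295, cosh=2.407028, sinh=2.189471; start (x,ẋ)=(0.349089, 0.960637) → end (x,ẋ)=(1.067557, 2.357042)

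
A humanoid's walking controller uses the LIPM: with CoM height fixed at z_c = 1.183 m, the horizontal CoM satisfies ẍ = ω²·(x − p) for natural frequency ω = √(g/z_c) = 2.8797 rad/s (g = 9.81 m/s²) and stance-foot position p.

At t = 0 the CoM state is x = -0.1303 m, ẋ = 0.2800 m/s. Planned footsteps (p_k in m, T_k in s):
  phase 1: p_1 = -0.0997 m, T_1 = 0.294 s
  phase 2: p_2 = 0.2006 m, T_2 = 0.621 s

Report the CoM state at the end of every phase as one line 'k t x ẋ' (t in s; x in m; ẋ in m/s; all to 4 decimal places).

phase 1: p=-0.0997, T=0.294, ωT=0.846632, cosh=1.380318, sinh=0.951461; start (x,ẋ)=(-0.130300, 0.280000) → end (x,ẋ)=(-0.049425, 0.302647)
phase 2: p=0.2006, T=0.621, ωT=1.788294, cosh=3.073243, sinh=2.905998; start (x,ẋ)=(-0.049425, 0.302647) → end (x,ẋ)=(-0.262376, -1.162200)

1 0.2940 -0.0494 0.3026
2 0.9150 -0.2624 -1.1622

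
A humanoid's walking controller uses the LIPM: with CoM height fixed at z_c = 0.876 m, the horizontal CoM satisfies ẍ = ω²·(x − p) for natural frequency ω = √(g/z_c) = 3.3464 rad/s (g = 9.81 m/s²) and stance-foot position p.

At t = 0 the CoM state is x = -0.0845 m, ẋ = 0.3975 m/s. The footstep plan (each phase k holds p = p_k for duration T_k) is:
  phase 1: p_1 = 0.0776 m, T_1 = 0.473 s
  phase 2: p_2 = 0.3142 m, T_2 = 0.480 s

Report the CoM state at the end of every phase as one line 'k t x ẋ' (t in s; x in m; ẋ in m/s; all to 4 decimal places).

phase 1: p=0.0776, T=0.473, ωT=1.582847, cosh=2.537094, sinh=2.331705; start (x,ẋ)=(-0.084500, 0.397500) → end (x,ẋ)=(-0.056693, -0.256342)
phase 2: p=0.3142, T=0.480, ωT=1.606272, cosh=2.592415, sinh=2.391781; start (x,ẋ)=(-0.056693, -0.256342) → end (x,ẋ)=(-0.830524, -3.633117)

1 0.4730 -0.0567 -0.2563
2 0.9530 -0.8305 -3.6331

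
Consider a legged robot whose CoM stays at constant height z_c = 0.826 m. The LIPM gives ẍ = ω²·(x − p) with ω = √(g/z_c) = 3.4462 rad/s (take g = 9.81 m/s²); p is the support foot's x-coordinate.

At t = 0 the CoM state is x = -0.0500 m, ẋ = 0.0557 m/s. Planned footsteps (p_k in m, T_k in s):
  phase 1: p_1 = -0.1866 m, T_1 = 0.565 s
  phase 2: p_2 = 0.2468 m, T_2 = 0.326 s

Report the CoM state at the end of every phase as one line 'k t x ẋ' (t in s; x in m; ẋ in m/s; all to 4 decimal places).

phase 1: p=-0.1866, T=0.565, ωT=1.947103, cosh=3.575521, sinh=3.432834; start (x,ẋ)=(-0.050000, 0.055700) → end (x,ẋ)=(0.357300, 1.815166)
phase 2: p=0.2468, T=0.326, ωT=1.123461, cosh=1.700317, sinh=1.375164; start (x,ẋ)=(0.357300, 1.815166) → end (x,ẋ)=(1.159005, 3.610027)

1 0.5650 0.3573 1.8152
2 0.8910 1.1590 3.6100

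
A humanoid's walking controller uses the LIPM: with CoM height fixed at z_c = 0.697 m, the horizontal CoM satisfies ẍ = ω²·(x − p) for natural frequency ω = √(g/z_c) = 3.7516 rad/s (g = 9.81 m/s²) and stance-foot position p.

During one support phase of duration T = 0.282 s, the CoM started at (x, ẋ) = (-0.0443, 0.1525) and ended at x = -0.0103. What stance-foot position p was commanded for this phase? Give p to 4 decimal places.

p = -0.0158

ωT = 3.7516·0.282 = 1.057951; cosh(ωT) = 1.613815, sinh(ωT) = 1.266649
x(T) = p + (x₀−p)·cosh(ωT) + (ẋ₀/ω)·sinh(ωT) ⇒ p·(1 − cosh) = x(T) − x₀·cosh − (ẋ₀/ω)·sinh
numerator   = -0.0103 − (-0.0443)·1.613815 − (0.1525/3.7516)·1.266649 = 0.009704
denominator = 1 − 1.613815 = -0.613815
p = 0.009704 / -0.613815 = -0.0158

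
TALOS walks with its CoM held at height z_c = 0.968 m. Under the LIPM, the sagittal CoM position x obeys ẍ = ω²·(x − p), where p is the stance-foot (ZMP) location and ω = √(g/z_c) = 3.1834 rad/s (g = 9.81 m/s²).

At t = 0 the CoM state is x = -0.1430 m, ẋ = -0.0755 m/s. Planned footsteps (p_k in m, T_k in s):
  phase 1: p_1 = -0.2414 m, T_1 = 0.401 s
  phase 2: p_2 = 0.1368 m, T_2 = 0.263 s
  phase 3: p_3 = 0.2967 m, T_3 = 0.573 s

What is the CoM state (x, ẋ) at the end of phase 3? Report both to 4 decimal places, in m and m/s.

phase 1: p=-0.2414, T=0.401, ωT=1.276543, cosh=1.931615, sinh=1.652615; start (x,ẋ)=(-0.143000, -0.075500) → end (x,ẋ)=(-0.090524, 0.371839)
phase 2: p=0.1368, T=0.263, ωT=0.837234, cosh=1.371438, sinh=0.938532; start (x,ẋ)=(-0.090524, 0.371839) → end (x,ẋ)=(-0.065335, -0.169226)
phase 3: p=0.2967, T=0.573, ωT=1.824088, cosh=3.179253, sinh=3.017889; start (x,ẋ)=(-0.065335, -0.169226) → end (x,ẋ)=(-1.014728, -4.016134)

x = -1.0147, ẋ = -4.0161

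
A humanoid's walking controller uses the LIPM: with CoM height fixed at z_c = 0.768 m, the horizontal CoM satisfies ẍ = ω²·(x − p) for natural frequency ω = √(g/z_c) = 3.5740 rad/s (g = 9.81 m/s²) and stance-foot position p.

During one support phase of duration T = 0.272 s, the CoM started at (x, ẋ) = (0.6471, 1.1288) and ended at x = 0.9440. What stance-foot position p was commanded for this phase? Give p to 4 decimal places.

p = 0.7662

ωT = 3.5740·0.272 = 0.972128; cosh(ωT) = 1.510921, sinh(ωT) = 1.132643
x(T) = p + (x₀−p)·cosh(ωT) + (ẋ₀/ω)·sinh(ωT) ⇒ p·(1 − cosh) = x(T) − x₀·cosh − (ẋ₀/ω)·sinh
numerator   = 0.9440 − (0.6471)·1.510921 − (1.1288/3.5740)·1.132643 = -0.391447
denominator = 1 − 1.510921 = -0.510921
p = -0.391447 / -0.510921 = 0.7662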